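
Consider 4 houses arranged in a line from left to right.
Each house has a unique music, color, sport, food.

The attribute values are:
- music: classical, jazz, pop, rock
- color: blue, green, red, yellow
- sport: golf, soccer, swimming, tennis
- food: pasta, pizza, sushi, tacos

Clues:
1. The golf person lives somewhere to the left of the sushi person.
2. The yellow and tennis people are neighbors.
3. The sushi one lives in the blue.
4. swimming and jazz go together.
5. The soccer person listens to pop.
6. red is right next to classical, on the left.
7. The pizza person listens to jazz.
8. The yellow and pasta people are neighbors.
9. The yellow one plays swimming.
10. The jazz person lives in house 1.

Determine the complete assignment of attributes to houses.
Solution:

House | Music | Color | Sport | Food
------------------------------------
  1   | jazz | yellow | swimming | pizza
  2   | rock | red | tennis | pasta
  3   | classical | green | golf | tacos
  4   | pop | blue | soccer | sushi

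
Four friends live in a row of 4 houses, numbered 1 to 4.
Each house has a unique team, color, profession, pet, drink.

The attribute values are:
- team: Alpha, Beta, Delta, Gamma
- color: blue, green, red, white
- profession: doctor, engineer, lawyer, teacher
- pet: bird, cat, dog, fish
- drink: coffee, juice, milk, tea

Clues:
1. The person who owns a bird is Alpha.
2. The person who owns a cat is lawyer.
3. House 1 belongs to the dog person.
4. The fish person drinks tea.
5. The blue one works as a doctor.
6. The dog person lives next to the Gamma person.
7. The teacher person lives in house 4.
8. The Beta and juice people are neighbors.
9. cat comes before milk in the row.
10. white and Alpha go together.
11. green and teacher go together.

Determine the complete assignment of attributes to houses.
Solution:

House | Team | Color | Profession | Pet | Drink
-----------------------------------------------
  1   | Beta | blue | doctor | dog | coffee
  2   | Gamma | red | lawyer | cat | juice
  3   | Alpha | white | engineer | bird | milk
  4   | Delta | green | teacher | fish | tea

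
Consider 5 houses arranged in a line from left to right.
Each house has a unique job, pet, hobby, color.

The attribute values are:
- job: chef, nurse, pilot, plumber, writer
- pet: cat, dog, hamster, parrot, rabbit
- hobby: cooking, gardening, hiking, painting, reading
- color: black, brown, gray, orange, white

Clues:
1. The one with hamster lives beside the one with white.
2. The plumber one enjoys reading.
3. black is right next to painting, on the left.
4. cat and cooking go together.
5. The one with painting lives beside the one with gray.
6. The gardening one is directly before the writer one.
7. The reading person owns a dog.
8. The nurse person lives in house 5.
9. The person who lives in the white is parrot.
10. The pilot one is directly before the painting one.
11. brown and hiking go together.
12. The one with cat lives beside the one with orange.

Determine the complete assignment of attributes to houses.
Solution:

House | Job | Pet | Hobby | Color
---------------------------------
  1   | pilot | hamster | gardening | black
  2   | writer | parrot | painting | white
  3   | chef | cat | cooking | gray
  4   | plumber | dog | reading | orange
  5   | nurse | rabbit | hiking | brown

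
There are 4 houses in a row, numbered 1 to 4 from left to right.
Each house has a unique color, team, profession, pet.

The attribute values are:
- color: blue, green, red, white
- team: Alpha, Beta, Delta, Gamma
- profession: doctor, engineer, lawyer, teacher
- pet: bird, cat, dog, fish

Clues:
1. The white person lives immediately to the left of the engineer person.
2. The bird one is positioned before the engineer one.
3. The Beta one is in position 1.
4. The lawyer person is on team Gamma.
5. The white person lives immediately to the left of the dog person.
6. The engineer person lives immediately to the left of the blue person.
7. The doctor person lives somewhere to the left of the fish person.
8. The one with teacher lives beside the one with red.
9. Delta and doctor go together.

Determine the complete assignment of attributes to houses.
Solution:

House | Color | Team | Profession | Pet
---------------------------------------
  1   | white | Beta | teacher | bird
  2   | red | Alpha | engineer | dog
  3   | blue | Delta | doctor | cat
  4   | green | Gamma | lawyer | fish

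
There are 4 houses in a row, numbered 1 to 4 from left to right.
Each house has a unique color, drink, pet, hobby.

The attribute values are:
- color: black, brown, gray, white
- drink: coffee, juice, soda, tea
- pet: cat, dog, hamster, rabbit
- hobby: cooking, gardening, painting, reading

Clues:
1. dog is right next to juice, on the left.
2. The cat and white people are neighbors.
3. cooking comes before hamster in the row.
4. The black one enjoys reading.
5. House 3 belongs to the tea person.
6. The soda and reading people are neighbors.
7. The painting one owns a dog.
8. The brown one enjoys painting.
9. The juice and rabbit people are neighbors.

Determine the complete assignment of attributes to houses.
Solution:

House | Color | Drink | Pet | Hobby
-----------------------------------
  1   | brown | soda | dog | painting
  2   | black | juice | cat | reading
  3   | white | tea | rabbit | cooking
  4   | gray | coffee | hamster | gardening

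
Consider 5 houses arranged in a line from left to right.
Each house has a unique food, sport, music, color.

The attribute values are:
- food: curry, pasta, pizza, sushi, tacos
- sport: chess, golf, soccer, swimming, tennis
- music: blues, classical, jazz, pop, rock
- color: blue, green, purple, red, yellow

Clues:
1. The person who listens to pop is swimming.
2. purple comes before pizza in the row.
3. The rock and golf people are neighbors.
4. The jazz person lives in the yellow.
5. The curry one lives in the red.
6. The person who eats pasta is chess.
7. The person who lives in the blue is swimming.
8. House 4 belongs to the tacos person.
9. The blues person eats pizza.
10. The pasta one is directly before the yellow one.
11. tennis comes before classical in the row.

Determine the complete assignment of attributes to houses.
Solution:

House | Food | Sport | Music | Color
------------------------------------
  1   | pasta | chess | rock | purple
  2   | sushi | golf | jazz | yellow
  3   | pizza | tennis | blues | green
  4   | tacos | swimming | pop | blue
  5   | curry | soccer | classical | red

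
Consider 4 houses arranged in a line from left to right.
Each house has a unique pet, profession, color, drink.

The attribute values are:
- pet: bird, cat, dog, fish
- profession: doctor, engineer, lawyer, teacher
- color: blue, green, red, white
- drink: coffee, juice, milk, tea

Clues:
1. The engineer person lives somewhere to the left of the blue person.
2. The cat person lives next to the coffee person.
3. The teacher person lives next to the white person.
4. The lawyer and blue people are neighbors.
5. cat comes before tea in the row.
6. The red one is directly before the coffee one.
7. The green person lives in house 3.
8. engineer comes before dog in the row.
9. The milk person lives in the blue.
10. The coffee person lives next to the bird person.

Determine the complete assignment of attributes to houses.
Solution:

House | Pet | Profession | Color | Drink
----------------------------------------
  1   | cat | teacher | red | juice
  2   | fish | engineer | white | coffee
  3   | bird | lawyer | green | tea
  4   | dog | doctor | blue | milk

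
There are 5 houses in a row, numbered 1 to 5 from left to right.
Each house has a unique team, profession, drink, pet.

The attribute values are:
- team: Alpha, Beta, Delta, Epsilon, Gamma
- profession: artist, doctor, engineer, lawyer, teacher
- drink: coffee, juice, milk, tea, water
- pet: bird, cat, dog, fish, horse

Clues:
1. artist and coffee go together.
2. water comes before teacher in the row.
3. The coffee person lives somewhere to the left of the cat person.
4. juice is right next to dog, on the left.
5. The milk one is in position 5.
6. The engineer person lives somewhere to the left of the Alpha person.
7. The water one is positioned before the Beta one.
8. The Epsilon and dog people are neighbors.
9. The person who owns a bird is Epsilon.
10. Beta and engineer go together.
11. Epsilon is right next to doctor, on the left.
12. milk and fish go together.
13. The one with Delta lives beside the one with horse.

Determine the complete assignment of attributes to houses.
Solution:

House | Team | Profession | Drink | Pet
---------------------------------------
  1   | Epsilon | lawyer | juice | bird
  2   | Delta | doctor | water | dog
  3   | Gamma | artist | coffee | horse
  4   | Beta | engineer | tea | cat
  5   | Alpha | teacher | milk | fish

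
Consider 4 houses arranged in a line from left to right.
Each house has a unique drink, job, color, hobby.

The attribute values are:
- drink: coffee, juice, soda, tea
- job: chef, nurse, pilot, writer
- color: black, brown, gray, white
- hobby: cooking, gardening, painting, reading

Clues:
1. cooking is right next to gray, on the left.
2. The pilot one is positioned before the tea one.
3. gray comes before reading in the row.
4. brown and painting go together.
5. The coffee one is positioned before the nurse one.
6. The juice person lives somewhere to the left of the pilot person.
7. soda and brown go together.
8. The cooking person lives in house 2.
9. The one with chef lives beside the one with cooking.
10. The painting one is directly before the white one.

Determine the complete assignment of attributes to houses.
Solution:

House | Drink | Job | Color | Hobby
-----------------------------------
  1   | soda | chef | brown | painting
  2   | juice | writer | white | cooking
  3   | coffee | pilot | gray | gardening
  4   | tea | nurse | black | reading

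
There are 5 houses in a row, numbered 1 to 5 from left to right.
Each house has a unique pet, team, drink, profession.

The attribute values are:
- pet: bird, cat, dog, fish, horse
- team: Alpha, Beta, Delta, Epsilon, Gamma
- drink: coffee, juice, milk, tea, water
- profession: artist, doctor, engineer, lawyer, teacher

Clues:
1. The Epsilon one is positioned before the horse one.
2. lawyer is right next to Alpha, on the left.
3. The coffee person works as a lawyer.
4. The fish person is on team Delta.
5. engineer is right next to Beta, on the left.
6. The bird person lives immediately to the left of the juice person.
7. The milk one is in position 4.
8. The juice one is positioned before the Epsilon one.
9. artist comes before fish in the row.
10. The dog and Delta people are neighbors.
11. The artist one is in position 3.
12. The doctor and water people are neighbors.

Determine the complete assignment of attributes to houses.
Solution:

House | Pet | Team | Drink | Profession
---------------------------------------
  1   | bird | Gamma | coffee | lawyer
  2   | cat | Alpha | juice | doctor
  3   | dog | Epsilon | water | artist
  4   | fish | Delta | milk | engineer
  5   | horse | Beta | tea | teacher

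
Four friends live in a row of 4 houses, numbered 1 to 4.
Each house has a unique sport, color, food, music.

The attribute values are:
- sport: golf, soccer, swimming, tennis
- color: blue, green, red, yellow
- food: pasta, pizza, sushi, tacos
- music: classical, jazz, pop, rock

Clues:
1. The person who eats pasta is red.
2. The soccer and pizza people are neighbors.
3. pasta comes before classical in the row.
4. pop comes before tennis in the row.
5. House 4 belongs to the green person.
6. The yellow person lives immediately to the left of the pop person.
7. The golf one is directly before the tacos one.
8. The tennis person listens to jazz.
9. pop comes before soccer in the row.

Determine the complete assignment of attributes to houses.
Solution:

House | Sport | Color | Food | Music
------------------------------------
  1   | swimming | yellow | sushi | rock
  2   | golf | red | pasta | pop
  3   | soccer | blue | tacos | classical
  4   | tennis | green | pizza | jazz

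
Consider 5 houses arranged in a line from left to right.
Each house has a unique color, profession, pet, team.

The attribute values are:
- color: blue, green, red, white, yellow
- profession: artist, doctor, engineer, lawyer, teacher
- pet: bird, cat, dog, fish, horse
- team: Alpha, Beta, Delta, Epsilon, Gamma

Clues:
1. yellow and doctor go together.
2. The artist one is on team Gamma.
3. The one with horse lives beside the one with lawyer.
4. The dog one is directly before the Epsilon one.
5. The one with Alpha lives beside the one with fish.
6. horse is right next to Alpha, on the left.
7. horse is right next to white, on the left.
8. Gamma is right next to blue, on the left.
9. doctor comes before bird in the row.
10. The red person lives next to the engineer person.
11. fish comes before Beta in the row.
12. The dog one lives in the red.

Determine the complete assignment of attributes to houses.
Solution:

House | Color | Profession | Pet | Team
---------------------------------------
  1   | red | artist | dog | Gamma
  2   | blue | engineer | horse | Epsilon
  3   | white | lawyer | cat | Alpha
  4   | yellow | doctor | fish | Delta
  5   | green | teacher | bird | Beta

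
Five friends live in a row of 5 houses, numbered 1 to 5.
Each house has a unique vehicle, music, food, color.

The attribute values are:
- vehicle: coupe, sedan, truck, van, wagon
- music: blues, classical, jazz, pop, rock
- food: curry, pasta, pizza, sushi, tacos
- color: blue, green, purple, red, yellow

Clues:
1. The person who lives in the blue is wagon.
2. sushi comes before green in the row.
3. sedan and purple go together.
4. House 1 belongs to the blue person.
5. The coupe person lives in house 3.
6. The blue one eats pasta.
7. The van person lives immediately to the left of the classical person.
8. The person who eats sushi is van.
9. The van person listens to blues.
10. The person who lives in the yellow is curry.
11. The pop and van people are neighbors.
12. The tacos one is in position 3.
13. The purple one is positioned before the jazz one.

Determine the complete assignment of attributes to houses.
Solution:

House | Vehicle | Music | Food | Color
--------------------------------------
  1   | wagon | pop | pasta | blue
  2   | van | blues | sushi | red
  3   | coupe | classical | tacos | green
  4   | sedan | rock | pizza | purple
  5   | truck | jazz | curry | yellow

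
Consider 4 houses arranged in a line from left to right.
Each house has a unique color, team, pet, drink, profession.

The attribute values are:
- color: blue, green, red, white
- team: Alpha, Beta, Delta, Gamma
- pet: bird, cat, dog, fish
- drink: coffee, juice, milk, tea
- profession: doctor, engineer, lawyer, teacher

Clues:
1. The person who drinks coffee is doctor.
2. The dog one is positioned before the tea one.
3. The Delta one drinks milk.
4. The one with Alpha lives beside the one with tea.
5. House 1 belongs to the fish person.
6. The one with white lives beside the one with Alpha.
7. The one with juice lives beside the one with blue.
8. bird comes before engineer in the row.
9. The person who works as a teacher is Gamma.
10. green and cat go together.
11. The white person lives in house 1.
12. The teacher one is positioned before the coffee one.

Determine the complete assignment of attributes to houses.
Solution:

House | Color | Team | Pet | Drink | Profession
-----------------------------------------------
  1   | white | Gamma | fish | juice | teacher
  2   | blue | Alpha | dog | coffee | doctor
  3   | red | Beta | bird | tea | lawyer
  4   | green | Delta | cat | milk | engineer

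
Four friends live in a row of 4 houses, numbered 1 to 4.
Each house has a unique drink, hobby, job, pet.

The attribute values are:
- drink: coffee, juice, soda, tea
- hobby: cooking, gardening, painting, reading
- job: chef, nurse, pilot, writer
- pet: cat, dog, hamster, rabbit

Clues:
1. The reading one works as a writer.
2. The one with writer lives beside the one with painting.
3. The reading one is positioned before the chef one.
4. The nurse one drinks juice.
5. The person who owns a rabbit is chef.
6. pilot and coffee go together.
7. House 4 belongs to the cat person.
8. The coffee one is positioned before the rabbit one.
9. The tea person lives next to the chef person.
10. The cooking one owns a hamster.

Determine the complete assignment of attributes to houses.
Solution:

House | Drink | Hobby | Job | Pet
---------------------------------
  1   | coffee | cooking | pilot | hamster
  2   | tea | reading | writer | dog
  3   | soda | painting | chef | rabbit
  4   | juice | gardening | nurse | cat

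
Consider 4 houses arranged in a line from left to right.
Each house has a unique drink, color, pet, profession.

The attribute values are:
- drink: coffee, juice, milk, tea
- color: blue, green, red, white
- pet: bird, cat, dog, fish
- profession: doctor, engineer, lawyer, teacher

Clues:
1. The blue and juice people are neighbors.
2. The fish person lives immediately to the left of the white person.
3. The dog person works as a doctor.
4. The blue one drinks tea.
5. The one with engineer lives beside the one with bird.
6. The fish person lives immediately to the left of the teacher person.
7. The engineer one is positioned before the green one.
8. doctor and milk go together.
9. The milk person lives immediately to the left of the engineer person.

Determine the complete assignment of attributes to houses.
Solution:

House | Drink | Color | Pet | Profession
----------------------------------------
  1   | milk | red | dog | doctor
  2   | tea | blue | fish | engineer
  3   | juice | white | bird | teacher
  4   | coffee | green | cat | lawyer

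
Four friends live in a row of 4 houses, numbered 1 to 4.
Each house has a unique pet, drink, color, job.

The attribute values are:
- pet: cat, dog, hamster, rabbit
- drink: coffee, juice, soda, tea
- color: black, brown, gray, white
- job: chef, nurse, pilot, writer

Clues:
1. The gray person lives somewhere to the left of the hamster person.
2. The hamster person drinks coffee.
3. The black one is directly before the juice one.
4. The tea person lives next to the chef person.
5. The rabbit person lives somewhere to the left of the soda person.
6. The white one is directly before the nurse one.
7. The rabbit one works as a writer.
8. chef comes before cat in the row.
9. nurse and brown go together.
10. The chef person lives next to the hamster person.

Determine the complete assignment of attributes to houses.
Solution:

House | Pet | Drink | Color | Job
---------------------------------
  1   | rabbit | tea | black | writer
  2   | dog | juice | gray | chef
  3   | hamster | coffee | white | pilot
  4   | cat | soda | brown | nurse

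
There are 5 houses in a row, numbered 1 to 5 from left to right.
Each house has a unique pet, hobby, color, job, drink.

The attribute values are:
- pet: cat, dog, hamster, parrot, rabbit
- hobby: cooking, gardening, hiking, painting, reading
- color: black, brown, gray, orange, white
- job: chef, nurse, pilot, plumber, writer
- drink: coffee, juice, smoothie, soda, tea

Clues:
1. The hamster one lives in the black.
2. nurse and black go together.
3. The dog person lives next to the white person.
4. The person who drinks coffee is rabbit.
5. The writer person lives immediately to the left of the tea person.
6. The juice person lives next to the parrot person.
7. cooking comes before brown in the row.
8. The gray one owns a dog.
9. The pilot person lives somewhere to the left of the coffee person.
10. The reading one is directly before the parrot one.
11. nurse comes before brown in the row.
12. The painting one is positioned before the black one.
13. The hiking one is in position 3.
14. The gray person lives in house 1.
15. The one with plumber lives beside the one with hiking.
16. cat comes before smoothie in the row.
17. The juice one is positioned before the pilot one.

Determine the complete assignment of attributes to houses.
Solution:

House | Pet | Hobby | Color | Job | Drink
-----------------------------------------
  1   | dog | reading | gray | writer | juice
  2   | parrot | painting | white | plumber | tea
  3   | cat | hiking | orange | pilot | soda
  4   | hamster | cooking | black | nurse | smoothie
  5   | rabbit | gardening | brown | chef | coffee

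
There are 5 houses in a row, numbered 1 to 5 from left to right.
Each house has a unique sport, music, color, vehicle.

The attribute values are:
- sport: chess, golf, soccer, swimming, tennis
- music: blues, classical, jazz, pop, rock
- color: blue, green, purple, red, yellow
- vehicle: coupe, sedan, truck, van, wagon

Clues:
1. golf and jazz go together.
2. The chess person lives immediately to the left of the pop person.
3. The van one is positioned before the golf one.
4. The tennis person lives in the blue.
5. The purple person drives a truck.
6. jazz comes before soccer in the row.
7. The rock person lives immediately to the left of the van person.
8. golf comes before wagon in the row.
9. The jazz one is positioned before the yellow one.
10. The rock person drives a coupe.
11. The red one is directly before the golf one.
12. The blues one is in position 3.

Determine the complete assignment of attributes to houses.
Solution:

House | Sport | Music | Color | Vehicle
---------------------------------------
  1   | chess | rock | green | coupe
  2   | tennis | pop | blue | van
  3   | swimming | blues | red | sedan
  4   | golf | jazz | purple | truck
  5   | soccer | classical | yellow | wagon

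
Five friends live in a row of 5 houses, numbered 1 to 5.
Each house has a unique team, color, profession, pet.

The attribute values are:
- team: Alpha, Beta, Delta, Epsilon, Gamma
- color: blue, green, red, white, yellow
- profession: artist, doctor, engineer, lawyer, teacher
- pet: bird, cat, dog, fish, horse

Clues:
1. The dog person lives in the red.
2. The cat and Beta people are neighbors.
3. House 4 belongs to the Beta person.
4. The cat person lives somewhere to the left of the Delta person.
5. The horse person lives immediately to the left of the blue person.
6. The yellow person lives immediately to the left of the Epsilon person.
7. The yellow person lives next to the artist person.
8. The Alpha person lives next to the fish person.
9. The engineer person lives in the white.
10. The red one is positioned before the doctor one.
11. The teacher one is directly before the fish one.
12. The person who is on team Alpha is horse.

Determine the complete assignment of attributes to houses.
Solution:

House | Team | Color | Profession | Pet
---------------------------------------
  1   | Alpha | yellow | teacher | horse
  2   | Epsilon | blue | artist | fish
  3   | Gamma | white | engineer | cat
  4   | Beta | red | lawyer | dog
  5   | Delta | green | doctor | bird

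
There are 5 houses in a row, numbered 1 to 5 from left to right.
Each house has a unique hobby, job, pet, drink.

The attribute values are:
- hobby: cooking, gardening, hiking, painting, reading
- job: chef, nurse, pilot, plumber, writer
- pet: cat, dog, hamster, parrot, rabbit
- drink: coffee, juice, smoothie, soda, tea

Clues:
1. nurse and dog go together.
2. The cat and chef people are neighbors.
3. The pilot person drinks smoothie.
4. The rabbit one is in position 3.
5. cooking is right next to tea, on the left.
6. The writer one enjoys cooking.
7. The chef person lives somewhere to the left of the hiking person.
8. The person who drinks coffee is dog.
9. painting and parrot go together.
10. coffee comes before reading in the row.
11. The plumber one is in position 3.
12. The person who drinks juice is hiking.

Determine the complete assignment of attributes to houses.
Solution:

House | Hobby | Job | Pet | Drink
---------------------------------
  1   | cooking | writer | cat | soda
  2   | painting | chef | parrot | tea
  3   | hiking | plumber | rabbit | juice
  4   | gardening | nurse | dog | coffee
  5   | reading | pilot | hamster | smoothie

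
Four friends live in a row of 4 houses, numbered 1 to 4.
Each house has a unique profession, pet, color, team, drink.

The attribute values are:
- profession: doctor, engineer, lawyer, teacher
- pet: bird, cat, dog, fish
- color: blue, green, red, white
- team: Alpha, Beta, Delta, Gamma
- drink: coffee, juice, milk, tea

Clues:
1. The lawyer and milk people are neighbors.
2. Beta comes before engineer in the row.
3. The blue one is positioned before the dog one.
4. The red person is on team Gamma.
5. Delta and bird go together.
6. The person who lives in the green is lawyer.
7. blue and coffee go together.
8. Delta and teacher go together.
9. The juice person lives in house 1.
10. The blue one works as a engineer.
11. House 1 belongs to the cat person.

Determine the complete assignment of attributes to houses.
Solution:

House | Profession | Pet | Color | Team | Drink
-----------------------------------------------
  1   | lawyer | cat | green | Beta | juice
  2   | teacher | bird | white | Delta | milk
  3   | engineer | fish | blue | Alpha | coffee
  4   | doctor | dog | red | Gamma | tea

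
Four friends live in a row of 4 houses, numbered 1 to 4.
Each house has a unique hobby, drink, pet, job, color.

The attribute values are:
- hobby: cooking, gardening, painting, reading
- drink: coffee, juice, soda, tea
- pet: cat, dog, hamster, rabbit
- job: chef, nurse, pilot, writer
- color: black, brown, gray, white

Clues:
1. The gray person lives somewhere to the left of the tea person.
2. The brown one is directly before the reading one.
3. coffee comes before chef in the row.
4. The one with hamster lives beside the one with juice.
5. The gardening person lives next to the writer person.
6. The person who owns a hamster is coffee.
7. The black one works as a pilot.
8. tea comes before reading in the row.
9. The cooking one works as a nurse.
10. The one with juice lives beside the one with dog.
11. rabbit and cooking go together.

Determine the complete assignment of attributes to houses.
Solution:

House | Hobby | Drink | Pet | Job | Color
-----------------------------------------
  1   | painting | coffee | hamster | pilot | black
  2   | cooking | juice | rabbit | nurse | gray
  3   | gardening | tea | dog | chef | brown
  4   | reading | soda | cat | writer | white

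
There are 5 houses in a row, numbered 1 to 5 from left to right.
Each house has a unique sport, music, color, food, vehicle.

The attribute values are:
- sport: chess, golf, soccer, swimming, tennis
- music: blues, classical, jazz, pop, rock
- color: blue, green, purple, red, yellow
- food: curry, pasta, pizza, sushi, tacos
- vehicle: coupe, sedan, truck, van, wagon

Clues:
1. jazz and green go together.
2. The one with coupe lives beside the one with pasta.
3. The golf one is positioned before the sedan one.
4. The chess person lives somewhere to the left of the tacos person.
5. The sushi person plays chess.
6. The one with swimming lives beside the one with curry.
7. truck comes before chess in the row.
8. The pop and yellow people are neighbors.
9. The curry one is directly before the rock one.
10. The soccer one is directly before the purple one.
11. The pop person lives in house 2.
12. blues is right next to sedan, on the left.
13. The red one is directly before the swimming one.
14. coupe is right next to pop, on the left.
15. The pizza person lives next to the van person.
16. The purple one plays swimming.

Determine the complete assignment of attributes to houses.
Solution:

House | Sport | Music | Color | Food | Vehicle
----------------------------------------------
  1   | soccer | classical | red | pizza | coupe
  2   | swimming | pop | purple | pasta | van
  3   | golf | blues | yellow | curry | truck
  4   | chess | rock | blue | sushi | sedan
  5   | tennis | jazz | green | tacos | wagon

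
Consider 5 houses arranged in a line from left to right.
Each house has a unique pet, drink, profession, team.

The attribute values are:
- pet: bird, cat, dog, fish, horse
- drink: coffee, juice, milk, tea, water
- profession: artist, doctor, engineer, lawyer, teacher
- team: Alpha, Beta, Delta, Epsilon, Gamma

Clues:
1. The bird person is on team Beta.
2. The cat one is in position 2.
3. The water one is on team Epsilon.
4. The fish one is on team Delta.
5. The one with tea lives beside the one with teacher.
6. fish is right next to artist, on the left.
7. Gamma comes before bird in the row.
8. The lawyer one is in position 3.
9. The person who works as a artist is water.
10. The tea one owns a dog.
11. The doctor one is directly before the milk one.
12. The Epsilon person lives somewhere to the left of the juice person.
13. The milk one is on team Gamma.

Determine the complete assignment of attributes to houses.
Solution:

House | Pet | Drink | Profession | Team
---------------------------------------
  1   | dog | tea | doctor | Alpha
  2   | cat | milk | teacher | Gamma
  3   | fish | coffee | lawyer | Delta
  4   | horse | water | artist | Epsilon
  5   | bird | juice | engineer | Beta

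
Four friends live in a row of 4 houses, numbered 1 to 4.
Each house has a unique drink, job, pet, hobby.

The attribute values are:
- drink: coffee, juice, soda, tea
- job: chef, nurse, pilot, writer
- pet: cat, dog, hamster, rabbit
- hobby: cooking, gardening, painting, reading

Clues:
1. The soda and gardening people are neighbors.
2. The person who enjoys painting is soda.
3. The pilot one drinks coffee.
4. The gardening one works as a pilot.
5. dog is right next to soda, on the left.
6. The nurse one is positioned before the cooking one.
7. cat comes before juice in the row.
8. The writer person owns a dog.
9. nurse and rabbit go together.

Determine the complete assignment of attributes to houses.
Solution:

House | Drink | Job | Pet | Hobby
---------------------------------
  1   | tea | writer | dog | reading
  2   | soda | nurse | rabbit | painting
  3   | coffee | pilot | cat | gardening
  4   | juice | chef | hamster | cooking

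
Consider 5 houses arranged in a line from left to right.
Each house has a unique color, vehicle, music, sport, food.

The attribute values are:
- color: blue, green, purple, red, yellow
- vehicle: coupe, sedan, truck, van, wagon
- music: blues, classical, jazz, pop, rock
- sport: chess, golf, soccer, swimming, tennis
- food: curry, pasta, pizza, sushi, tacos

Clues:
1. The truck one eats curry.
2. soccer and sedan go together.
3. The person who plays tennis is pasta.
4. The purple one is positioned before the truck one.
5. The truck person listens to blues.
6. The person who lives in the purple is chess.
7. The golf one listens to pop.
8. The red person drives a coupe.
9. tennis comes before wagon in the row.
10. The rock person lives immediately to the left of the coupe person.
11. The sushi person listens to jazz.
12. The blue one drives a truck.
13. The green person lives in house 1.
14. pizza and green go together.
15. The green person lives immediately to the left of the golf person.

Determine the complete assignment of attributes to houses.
Solution:

House | Color | Vehicle | Music | Sport | Food
----------------------------------------------
  1   | green | sedan | rock | soccer | pizza
  2   | red | coupe | pop | golf | tacos
  3   | yellow | van | classical | tennis | pasta
  4   | purple | wagon | jazz | chess | sushi
  5   | blue | truck | blues | swimming | curry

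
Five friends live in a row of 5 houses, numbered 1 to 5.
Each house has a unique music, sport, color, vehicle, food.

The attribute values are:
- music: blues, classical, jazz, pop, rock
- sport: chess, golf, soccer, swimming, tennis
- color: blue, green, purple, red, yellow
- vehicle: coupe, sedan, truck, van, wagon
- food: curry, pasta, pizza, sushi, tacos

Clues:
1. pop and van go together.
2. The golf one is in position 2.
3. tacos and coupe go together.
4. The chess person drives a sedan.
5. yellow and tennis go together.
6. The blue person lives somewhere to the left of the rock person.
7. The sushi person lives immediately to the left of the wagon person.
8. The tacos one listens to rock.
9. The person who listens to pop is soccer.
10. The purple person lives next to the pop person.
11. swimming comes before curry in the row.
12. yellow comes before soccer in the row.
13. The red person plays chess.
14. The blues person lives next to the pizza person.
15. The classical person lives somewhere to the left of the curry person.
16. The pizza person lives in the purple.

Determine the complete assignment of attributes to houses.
Solution:

House | Music | Sport | Color | Vehicle | Food
----------------------------------------------
  1   | blues | tennis | yellow | truck | sushi
  2   | classical | golf | purple | wagon | pizza
  3   | pop | soccer | blue | van | pasta
  4   | rock | swimming | green | coupe | tacos
  5   | jazz | chess | red | sedan | curry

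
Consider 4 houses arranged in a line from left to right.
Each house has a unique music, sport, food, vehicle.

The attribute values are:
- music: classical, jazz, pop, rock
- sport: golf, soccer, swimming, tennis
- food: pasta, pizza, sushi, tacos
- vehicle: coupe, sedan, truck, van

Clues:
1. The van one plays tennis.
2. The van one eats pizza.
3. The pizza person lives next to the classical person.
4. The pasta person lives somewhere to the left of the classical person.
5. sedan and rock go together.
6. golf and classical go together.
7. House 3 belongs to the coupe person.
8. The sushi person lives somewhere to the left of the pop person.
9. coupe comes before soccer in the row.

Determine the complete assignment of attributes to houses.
Solution:

House | Music | Sport | Food | Vehicle
--------------------------------------
  1   | rock | swimming | pasta | sedan
  2   | jazz | tennis | pizza | van
  3   | classical | golf | sushi | coupe
  4   | pop | soccer | tacos | truck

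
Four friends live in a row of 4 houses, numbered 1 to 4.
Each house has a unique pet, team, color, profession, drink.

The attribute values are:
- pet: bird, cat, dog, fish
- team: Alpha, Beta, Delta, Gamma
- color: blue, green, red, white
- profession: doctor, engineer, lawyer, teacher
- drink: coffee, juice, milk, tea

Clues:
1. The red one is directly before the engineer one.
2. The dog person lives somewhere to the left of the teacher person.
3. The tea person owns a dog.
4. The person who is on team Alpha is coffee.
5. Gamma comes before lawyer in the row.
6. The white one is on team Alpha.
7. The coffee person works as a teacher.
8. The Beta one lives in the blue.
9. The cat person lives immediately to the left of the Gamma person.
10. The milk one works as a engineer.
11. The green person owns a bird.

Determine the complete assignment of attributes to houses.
Solution:

House | Pet | Team | Color | Profession | Drink
-----------------------------------------------
  1   | cat | Delta | red | doctor | juice
  2   | bird | Gamma | green | engineer | milk
  3   | dog | Beta | blue | lawyer | tea
  4   | fish | Alpha | white | teacher | coffee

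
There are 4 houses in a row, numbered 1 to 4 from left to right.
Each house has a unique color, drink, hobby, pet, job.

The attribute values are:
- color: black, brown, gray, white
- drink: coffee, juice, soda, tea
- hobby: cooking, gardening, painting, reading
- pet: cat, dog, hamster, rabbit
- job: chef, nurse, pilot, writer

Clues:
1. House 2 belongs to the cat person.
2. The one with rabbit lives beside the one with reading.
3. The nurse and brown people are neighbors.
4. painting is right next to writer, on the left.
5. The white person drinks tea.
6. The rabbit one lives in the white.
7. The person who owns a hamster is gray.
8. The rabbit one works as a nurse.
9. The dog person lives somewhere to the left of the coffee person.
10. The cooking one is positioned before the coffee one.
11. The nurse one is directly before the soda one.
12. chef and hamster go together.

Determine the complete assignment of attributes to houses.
Solution:

House | Color | Drink | Hobby | Pet | Job
-----------------------------------------
  1   | white | tea | painting | rabbit | nurse
  2   | brown | soda | reading | cat | writer
  3   | black | juice | cooking | dog | pilot
  4   | gray | coffee | gardening | hamster | chef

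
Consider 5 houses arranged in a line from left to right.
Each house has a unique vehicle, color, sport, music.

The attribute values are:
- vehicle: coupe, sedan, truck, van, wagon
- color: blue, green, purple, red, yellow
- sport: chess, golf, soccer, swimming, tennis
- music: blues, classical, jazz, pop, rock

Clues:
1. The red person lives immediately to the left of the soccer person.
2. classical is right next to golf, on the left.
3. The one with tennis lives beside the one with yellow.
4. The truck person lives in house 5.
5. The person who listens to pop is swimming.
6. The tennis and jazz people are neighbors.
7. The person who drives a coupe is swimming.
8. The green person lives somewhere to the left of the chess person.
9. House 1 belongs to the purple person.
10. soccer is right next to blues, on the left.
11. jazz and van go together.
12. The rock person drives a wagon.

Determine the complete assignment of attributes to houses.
Solution:

House | Vehicle | Color | Sport | Music
---------------------------------------
  1   | sedan | purple | tennis | classical
  2   | van | yellow | golf | jazz
  3   | coupe | red | swimming | pop
  4   | wagon | green | soccer | rock
  5   | truck | blue | chess | blues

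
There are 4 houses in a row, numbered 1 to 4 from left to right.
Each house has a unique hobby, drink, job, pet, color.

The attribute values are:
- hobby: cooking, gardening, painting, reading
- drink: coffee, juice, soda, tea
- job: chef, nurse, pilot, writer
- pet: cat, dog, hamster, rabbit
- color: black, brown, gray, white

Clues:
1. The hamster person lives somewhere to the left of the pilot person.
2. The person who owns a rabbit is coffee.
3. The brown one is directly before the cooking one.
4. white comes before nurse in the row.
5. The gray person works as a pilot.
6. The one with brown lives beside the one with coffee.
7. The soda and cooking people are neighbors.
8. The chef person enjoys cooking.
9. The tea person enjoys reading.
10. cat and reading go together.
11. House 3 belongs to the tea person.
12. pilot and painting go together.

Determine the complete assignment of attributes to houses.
Solution:

House | Hobby | Drink | Job | Pet | Color
-----------------------------------------
  1   | gardening | soda | writer | hamster | brown
  2   | cooking | coffee | chef | rabbit | white
  3   | reading | tea | nurse | cat | black
  4   | painting | juice | pilot | dog | gray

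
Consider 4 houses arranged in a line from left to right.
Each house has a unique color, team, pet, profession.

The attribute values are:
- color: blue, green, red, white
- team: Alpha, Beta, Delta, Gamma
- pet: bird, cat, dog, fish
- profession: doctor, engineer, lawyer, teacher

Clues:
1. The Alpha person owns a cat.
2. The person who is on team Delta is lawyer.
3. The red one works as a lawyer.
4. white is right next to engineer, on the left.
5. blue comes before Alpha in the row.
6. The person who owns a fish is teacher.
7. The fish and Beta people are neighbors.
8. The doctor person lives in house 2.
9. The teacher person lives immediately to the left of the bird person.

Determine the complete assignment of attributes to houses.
Solution:

House | Color | Team | Pet | Profession
---------------------------------------
  1   | blue | Gamma | fish | teacher
  2   | white | Beta | bird | doctor
  3   | green | Alpha | cat | engineer
  4   | red | Delta | dog | lawyer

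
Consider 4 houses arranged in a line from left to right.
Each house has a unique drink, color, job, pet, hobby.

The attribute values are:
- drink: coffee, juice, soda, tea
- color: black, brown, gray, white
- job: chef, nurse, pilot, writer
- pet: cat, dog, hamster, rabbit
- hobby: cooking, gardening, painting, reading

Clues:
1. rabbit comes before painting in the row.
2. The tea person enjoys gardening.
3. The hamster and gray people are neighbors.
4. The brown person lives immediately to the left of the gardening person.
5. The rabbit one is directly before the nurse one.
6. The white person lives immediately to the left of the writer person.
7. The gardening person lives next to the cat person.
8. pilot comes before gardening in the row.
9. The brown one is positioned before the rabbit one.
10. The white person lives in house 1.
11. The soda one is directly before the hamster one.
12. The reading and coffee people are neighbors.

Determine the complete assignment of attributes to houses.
Solution:

House | Drink | Color | Job | Pet | Hobby
-----------------------------------------
  1   | soda | white | pilot | dog | reading
  2   | coffee | brown | writer | hamster | cooking
  3   | tea | gray | chef | rabbit | gardening
  4   | juice | black | nurse | cat | painting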